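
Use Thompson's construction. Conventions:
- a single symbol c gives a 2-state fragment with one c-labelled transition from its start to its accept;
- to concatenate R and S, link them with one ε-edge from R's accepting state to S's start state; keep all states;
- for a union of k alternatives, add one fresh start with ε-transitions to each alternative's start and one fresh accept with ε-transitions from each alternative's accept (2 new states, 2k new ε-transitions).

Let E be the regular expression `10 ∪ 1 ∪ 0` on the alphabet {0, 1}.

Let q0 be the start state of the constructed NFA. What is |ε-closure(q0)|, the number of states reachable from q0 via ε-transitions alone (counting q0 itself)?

4

Let C(F) = |ε-closure(F.start)| within fragment F, and note whether F accepts ε. Symbol fragments have C = 1 and do not accept ε. Then:
  10 — |closure| equals the left operand's closure size = 1 (its accept is not ε-reachable, so the closure stops there)
  10 ∪ 1 ∪ 0 — new start ε-reaches every alternative's start; none of them accept ε, so the new accept is not reached: |closure| = 1 + 1 + 1 + 1 = 4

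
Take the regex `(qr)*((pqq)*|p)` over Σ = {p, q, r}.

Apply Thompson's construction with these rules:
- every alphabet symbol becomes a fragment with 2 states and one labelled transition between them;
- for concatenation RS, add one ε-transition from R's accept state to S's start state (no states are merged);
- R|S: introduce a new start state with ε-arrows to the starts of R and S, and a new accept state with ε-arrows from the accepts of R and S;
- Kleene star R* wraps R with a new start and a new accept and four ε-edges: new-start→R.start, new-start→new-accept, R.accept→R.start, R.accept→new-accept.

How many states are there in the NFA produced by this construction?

Building bottom-up:
Each of the 6 symbol leaves contributes a 2-state fragment.
  qr = 4 states
  (qr)* = 6 states
  pqq = 6 states
  (pqq)* = 8 states
  (pqq)*|p = 12 states
  (qr)*((pqq)*|p) = 18 states

18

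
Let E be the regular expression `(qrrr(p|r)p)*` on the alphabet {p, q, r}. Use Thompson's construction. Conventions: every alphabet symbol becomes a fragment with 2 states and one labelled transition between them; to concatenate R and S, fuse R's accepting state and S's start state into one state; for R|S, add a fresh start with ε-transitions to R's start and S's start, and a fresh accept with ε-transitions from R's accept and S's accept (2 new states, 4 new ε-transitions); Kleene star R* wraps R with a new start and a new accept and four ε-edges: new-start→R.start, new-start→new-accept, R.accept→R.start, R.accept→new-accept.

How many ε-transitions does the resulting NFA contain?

Recursing over subexpressions:
Each of the 7 symbol leaves contributes 0 ε-transitions.
  p|r : 4 ε-transitions
  qrrr(p|r)p : 4 ε-transitions
  (qrrr(p|r)p)* : 8 ε-transitions

8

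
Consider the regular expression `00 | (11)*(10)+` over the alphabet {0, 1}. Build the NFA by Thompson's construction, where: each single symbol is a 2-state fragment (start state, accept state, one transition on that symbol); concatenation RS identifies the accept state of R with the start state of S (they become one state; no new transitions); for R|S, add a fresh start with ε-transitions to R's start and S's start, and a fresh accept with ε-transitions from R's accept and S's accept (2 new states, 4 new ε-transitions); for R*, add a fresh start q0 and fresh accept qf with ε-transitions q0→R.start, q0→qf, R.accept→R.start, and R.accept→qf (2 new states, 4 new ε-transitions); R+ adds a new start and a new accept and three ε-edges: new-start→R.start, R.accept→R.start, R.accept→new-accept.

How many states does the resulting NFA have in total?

14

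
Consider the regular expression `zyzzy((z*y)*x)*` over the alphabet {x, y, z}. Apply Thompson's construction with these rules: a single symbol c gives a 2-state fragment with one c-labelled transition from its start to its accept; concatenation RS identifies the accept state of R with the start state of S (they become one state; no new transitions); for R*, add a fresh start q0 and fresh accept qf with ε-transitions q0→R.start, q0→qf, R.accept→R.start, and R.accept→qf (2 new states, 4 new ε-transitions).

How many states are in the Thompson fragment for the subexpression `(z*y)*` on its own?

7

Fragment for `(z*y)*`:
Each of the 2 symbol leaves contributes a 2-state fragment.
  z* = 4 states
  z*y = 5 states
  (z*y)* = 7 states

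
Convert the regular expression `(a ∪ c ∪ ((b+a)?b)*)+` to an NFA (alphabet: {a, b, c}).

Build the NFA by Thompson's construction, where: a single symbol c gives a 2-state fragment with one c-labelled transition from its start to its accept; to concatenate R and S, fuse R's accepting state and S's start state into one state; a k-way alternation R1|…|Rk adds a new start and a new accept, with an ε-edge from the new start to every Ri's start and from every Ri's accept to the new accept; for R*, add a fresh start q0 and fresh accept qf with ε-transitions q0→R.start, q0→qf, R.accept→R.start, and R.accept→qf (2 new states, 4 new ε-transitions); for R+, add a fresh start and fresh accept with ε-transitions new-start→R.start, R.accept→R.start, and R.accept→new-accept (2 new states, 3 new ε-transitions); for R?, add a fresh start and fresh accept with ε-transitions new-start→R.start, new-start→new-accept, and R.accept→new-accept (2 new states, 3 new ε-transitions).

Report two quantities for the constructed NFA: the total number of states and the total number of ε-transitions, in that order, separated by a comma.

18, 19

Per subexpression:
Each of the 5 symbol leaves contributes 2 states and 0 ε-transitions.
  b+ → 4 states, 3 ε-transitions
  b+a → 5 states, 3 ε-transitions
  (b+a)? → 7 states, 6 ε-transitions
  (b+a)?b → 8 states, 6 ε-transitions
  ((b+a)?b)* → 10 states, 10 ε-transitions
  a ∪ c ∪ ((b+a)?b)* → 16 states, 16 ε-transitions
  (a ∪ c ∪ ((b+a)?b)*)+ → 18 states, 19 ε-transitions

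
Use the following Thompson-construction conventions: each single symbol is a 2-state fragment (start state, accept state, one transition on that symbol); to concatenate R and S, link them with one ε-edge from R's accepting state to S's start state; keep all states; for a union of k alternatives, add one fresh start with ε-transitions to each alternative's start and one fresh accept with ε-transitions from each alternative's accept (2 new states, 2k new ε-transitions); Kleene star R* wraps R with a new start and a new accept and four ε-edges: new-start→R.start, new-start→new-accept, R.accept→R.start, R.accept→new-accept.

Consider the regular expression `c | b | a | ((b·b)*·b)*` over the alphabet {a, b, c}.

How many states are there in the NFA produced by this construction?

18

Building bottom-up:
Each of the 6 symbol leaves contributes a 2-state fragment.
  b·b → 4 states
  (b·b)* → 6 states
  (b·b)*·b → 8 states
  ((b·b)*·b)* → 10 states
  c | b | a | ((b·b)*·b)* → 18 states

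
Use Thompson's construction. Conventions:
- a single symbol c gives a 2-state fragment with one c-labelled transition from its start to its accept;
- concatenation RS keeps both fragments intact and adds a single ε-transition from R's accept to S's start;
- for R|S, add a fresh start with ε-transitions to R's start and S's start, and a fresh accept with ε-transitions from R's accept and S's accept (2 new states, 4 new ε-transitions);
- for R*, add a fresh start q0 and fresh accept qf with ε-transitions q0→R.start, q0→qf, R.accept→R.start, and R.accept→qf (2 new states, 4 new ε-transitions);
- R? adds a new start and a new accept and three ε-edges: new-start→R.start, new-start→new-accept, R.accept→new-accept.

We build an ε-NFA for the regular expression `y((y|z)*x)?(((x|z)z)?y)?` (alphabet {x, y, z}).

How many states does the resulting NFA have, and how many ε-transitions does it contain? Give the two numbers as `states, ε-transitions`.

28, 26

Building bottom-up:
Each of the 8 symbol leaves contributes 2 states and 0 ε-transitions.
  y|z = 6 states, 4 ε-transitions
  (y|z)* = 8 states, 8 ε-transitions
  (y|z)*x = 10 states, 9 ε-transitions
  ((y|z)*x)? = 12 states, 12 ε-transitions
  x|z = 6 states, 4 ε-transitions
  (x|z)z = 8 states, 5 ε-transitions
  ((x|z)z)? = 10 states, 8 ε-transitions
  ((x|z)z)?y = 12 states, 9 ε-transitions
  (((x|z)z)?y)? = 14 states, 12 ε-transitions
  y((y|z)*x)?(((x|z)z)?y)? = 28 states, 26 ε-transitions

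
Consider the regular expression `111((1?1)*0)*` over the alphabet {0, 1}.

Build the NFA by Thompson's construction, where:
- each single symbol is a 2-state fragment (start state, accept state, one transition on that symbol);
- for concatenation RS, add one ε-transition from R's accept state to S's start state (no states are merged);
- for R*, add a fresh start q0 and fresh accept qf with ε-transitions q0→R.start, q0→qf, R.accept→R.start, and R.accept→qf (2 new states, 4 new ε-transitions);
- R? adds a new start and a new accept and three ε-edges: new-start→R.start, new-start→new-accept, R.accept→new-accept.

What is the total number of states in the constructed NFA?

Per subexpression:
Each of the 6 symbol leaves contributes a 2-state fragment.
  1? → 4 states
  1?1 → 6 states
  (1?1)* → 8 states
  (1?1)*0 → 10 states
  ((1?1)*0)* → 12 states
  111((1?1)*0)* → 18 states

18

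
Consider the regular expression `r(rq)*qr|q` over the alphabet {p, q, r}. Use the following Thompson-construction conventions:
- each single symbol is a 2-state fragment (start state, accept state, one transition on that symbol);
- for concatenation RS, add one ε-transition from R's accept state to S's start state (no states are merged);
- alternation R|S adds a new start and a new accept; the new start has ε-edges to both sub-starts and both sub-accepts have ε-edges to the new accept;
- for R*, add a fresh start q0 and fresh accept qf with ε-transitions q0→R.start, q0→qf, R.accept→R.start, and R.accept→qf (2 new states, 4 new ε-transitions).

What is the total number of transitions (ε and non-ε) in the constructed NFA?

18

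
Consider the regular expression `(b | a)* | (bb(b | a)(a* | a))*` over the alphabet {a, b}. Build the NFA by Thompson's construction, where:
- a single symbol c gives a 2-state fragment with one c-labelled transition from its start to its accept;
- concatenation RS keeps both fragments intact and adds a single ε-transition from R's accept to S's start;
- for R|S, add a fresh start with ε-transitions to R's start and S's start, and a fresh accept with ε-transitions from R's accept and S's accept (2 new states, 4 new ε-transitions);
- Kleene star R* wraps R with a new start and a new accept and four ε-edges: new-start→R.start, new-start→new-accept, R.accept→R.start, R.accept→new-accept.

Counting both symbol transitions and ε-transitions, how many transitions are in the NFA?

39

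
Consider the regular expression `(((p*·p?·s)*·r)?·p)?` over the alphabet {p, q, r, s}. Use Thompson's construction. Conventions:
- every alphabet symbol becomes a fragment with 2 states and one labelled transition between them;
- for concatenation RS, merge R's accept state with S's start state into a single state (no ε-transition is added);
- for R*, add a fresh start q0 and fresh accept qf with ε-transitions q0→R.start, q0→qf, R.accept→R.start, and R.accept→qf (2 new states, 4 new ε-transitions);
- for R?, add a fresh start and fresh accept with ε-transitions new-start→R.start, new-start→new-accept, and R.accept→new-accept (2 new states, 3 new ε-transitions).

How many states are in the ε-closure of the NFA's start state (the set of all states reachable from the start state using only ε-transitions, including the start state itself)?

11

Let C(F) = |ε-closure(F.start)| within fragment F, and note whether F accepts ε. Symbol fragments have C = 1 and do not accept ε. Then:
  p* — the star's fresh start ε-reaches both the body's start and the fresh accept: |ε-closure| = 2 + 1 = 3
  p? — new start has ε-edges to the inner start and to the new accept, so |ε-closure| = 2 + 1 = 3
  p*·p?·s — the left operand accepts ε, so the closure extends into the next operand (the shared merged state is already counted); |ε-closure| = 3 + (3−1) + (1−1) = 5
  (p*·p?·s)* — new start has ε-edges to the inner start and to the new accept, so |ε-closure| = 2 + 5 = 7
  (p*·p?·s)*·r — |ε-closure| = 7 + (1−1) = 7 (closure spills across the concat boundary because the left factor accepts ε)
  ((p*·p?·s)*·r)? — new start has ε-edges to the inner start and to the new accept, so |ε-closure| = 2 + 7 = 9
  ((p*·p?·s)*·r)?·p — the left operand accepts ε, so the closure extends into the next operand (the shared merged state is already counted); |ε-closure| = 9 + (1−1) = 9
  (((p*·p?·s)*·r)?·p)? — new start has ε-edges to the inner start and to the new accept, so |ε-closure| = 2 + 9 = 11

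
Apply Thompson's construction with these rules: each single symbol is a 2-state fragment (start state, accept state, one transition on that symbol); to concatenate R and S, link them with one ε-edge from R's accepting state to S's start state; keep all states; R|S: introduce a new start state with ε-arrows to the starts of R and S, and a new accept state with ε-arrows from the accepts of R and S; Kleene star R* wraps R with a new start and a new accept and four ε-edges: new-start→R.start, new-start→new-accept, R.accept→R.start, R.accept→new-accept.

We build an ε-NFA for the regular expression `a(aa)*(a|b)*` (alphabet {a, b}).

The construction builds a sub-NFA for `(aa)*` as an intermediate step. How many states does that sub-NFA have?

Fragment for `(aa)*`:
Each of the 2 symbol leaves contributes a 2-state fragment.
  aa → 4 states
  (aa)* → 6 states

6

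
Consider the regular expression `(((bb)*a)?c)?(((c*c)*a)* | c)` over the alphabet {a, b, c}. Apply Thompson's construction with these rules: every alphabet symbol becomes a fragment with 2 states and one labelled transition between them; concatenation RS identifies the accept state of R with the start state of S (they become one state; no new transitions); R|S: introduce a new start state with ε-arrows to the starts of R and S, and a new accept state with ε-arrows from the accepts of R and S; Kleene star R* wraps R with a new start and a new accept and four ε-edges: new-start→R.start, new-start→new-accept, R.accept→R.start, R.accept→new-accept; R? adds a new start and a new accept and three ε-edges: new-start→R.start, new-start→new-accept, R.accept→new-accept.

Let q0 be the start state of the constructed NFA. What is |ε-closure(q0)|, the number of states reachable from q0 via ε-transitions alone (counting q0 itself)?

Compute the ε-closure size of each fragment's start state recursively; a symbol fragment's start has no outgoing ε-edge, so its closure is just itself (size 1).
  bb → same as the first factor's closure: C = 1
  (bb)* → C = 1 (new start) + 1 (body) + 1 (new accept) = 3
  (bb)*a → the left operand accepts ε, so the closure extends into the next operand (the shared merged state is already counted); C = 3 + (1−1) = 3
  ((bb)*a)? → C = 1 (new start) + 3 (body) + 1 (new accept, via ε) = 5
  ((bb)*a)?c → the left operand accepts ε, so the closure extends into the next operand (the shared merged state is already counted); C = 5 + (1−1) = 5
  (((bb)*a)?c)? → new start has ε-edges to the inner start and to the new accept, so C = 2 + 5 = 7
  c* → new start has ε-edges to the inner start and to the new accept, so C = 2 + 1 = 3
  c*c → the left operand accepts ε, so the closure extends into the next operand (the shared merged state is already counted); C = 3 + (1−1) = 3
  (c*c)* → C = 1 (new start) + 3 (body) + 1 (new accept) = 5
  (c*c)*a → the left operand accepts ε, so the closure extends into the next operand (the shared merged state is already counted); C = 5 + (1−1) = 5
  ((c*c)*a)* → new start has ε-edges to the inner start and to the new accept, so C = 2 + 5 = 7
  ((c*c)*a)* | c → C = 1 (new start) + (7 + 1) + 1 (new accept, since some branch ε-reaches its own accept) = 10
  (((bb)*a)?c)?(((c*c)*a)* | c) → C = 7 + (10−1) = 16 (closure spills across the concat boundary because the left factor accepts ε)

16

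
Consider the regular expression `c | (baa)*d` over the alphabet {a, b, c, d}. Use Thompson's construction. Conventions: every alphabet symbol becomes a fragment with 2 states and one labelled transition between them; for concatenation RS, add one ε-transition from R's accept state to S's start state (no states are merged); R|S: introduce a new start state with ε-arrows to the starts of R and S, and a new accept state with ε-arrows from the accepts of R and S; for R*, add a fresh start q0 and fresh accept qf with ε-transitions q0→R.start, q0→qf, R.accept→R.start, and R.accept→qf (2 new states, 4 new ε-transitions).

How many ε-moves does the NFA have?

By structural recursion:
Each of the 5 symbol leaves contributes 0 ε-transitions.
  baa → 2 ε-transitions
  (baa)* → 6 ε-transitions
  (baa)*d → 7 ε-transitions
  c | (baa)*d → 11 ε-transitions

11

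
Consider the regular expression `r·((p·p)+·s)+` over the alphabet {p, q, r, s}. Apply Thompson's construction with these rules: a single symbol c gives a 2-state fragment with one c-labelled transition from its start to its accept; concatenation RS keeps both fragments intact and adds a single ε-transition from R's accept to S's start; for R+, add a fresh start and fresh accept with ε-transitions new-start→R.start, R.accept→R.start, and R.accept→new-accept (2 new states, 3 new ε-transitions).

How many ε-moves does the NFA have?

9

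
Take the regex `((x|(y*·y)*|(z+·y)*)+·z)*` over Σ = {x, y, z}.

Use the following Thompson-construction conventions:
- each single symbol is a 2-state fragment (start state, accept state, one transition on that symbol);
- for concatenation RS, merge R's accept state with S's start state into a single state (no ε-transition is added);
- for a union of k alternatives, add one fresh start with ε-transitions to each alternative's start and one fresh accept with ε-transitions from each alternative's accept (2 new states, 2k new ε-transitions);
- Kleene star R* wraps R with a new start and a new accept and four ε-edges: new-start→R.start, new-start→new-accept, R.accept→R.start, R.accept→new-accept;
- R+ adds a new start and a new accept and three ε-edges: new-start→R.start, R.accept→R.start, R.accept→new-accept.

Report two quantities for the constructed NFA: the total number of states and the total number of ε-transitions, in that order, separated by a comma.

23, 28

Building bottom-up:
Each of the 6 symbol leaves contributes 2 states and 0 ε-transitions.
  y* : 4 states, 4 ε-transitions
  y*·y : 5 states, 4 ε-transitions
  (y*·y)* : 7 states, 8 ε-transitions
  z+ : 4 states, 3 ε-transitions
  z+·y : 5 states, 3 ε-transitions
  (z+·y)* : 7 states, 7 ε-transitions
  x|(y*·y)*|(z+·y)* : 18 states, 21 ε-transitions
  (x|(y*·y)*|(z+·y)*)+ : 20 states, 24 ε-transitions
  (x|(y*·y)*|(z+·y)*)+·z : 21 states, 24 ε-transitions
  ((x|(y*·y)*|(z+·y)*)+·z)* : 23 states, 28 ε-transitions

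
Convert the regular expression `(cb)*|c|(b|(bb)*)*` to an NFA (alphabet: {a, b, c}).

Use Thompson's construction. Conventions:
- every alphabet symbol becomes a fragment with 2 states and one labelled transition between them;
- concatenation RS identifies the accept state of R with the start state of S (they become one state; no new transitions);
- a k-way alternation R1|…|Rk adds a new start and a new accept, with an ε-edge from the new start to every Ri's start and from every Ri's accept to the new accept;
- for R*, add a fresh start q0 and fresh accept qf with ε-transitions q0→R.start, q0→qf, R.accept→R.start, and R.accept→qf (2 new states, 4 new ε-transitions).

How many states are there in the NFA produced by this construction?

By structural recursion:
Each of the 6 symbol leaves contributes a 2-state fragment.
  cb = 3 states
  (cb)* = 5 states
  bb = 3 states
  (bb)* = 5 states
  b|(bb)* = 9 states
  (b|(bb)*)* = 11 states
  (cb)*|c|(b|(bb)*)* = 20 states

20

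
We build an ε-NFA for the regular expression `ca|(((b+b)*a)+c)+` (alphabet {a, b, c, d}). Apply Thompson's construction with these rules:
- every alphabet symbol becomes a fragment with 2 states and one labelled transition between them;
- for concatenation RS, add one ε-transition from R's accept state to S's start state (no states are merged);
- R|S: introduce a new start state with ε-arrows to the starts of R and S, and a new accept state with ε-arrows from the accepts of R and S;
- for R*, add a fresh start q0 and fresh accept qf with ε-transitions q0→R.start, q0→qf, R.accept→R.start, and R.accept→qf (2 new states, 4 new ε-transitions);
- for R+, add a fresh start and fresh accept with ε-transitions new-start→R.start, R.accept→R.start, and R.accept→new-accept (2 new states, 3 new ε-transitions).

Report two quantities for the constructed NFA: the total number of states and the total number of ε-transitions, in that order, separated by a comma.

22, 21

Bottom-up over the parse tree:
Each of the 6 symbol leaves contributes 2 states and 0 ε-transitions.
  ca — 4 states, 1 ε-transition
  b+ — 4 states, 3 ε-transitions
  b+b — 6 states, 4 ε-transitions
  (b+b)* — 8 states, 8 ε-transitions
  (b+b)*a — 10 states, 9 ε-transitions
  ((b+b)*a)+ — 12 states, 12 ε-transitions
  ((b+b)*a)+c — 14 states, 13 ε-transitions
  (((b+b)*a)+c)+ — 16 states, 16 ε-transitions
  ca|(((b+b)*a)+c)+ — 22 states, 21 ε-transitions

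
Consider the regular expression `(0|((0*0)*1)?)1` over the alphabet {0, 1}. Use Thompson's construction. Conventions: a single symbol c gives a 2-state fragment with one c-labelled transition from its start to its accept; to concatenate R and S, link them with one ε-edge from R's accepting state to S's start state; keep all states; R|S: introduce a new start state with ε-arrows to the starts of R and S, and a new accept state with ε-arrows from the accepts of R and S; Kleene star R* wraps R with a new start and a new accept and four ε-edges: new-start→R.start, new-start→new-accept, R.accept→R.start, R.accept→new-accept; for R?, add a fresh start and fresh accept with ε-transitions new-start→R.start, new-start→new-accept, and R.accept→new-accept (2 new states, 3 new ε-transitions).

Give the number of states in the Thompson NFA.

Recursing over subexpressions:
Each of the 5 symbol leaves contributes a 2-state fragment.
  0* — 4 states
  0*0 — 6 states
  (0*0)* — 8 states
  (0*0)*1 — 10 states
  ((0*0)*1)? — 12 states
  0|((0*0)*1)? — 16 states
  (0|((0*0)*1)?)1 — 18 states

18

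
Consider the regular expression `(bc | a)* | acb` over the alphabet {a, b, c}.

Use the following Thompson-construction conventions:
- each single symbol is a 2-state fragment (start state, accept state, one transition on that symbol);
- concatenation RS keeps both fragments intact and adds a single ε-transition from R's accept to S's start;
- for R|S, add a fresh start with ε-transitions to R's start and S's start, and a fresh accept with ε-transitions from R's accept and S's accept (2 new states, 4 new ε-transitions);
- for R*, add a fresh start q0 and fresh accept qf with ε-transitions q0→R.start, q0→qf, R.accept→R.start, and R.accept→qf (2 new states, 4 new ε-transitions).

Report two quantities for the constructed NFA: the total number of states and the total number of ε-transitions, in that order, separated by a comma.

By structural recursion:
Each of the 6 symbol leaves contributes 2 states and 0 ε-transitions.
  bc = 4 states, 1 ε-transition
  bc | a = 8 states, 5 ε-transitions
  (bc | a)* = 10 states, 9 ε-transitions
  acb = 6 states, 2 ε-transitions
  (bc | a)* | acb = 18 states, 15 ε-transitions

18, 15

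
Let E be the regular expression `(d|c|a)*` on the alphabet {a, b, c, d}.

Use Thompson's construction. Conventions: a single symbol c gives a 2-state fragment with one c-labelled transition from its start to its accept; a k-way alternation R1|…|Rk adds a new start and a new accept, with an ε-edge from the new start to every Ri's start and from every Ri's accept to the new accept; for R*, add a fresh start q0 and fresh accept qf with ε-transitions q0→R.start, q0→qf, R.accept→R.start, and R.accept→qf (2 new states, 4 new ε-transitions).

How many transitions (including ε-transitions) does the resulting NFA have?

Building bottom-up:
Each of the 3 symbol leaves contributes 1 transition (1 symbol, 0 ε).
  d|c|a = 9 transitions (3 symbol, 6 ε)
  (d|c|a)* = 13 transitions (3 symbol, 10 ε)

13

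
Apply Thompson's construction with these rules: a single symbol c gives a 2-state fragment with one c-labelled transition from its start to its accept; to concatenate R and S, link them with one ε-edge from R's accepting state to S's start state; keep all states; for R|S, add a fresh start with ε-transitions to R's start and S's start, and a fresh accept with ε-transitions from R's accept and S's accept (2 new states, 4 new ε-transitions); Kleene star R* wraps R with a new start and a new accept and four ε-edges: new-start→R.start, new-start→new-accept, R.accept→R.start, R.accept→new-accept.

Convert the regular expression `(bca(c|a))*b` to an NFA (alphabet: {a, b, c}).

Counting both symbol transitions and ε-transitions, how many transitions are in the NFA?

18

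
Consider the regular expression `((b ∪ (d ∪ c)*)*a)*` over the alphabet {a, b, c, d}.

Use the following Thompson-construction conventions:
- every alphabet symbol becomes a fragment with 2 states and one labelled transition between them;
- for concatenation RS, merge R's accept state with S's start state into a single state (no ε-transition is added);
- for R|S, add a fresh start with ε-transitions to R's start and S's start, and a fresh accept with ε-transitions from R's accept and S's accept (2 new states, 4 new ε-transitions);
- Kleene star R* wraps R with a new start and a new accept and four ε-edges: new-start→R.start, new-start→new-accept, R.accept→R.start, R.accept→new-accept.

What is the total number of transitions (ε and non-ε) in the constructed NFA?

24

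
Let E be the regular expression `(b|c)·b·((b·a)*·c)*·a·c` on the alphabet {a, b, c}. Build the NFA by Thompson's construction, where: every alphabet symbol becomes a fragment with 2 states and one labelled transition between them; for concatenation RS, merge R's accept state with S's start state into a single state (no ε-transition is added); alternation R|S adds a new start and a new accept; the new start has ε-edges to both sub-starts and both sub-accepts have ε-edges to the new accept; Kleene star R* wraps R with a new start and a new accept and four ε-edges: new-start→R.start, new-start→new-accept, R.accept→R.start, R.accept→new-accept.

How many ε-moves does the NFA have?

Building bottom-up:
Each of the 8 symbol leaves contributes 0 ε-transitions.
  b|c = 4 ε-transitions
  b·a = 0 ε-transitions
  (b·a)* = 4 ε-transitions
  (b·a)*·c = 4 ε-transitions
  ((b·a)*·c)* = 8 ε-transitions
  (b|c)·b·((b·a)*·c)*·a·c = 12 ε-transitions

12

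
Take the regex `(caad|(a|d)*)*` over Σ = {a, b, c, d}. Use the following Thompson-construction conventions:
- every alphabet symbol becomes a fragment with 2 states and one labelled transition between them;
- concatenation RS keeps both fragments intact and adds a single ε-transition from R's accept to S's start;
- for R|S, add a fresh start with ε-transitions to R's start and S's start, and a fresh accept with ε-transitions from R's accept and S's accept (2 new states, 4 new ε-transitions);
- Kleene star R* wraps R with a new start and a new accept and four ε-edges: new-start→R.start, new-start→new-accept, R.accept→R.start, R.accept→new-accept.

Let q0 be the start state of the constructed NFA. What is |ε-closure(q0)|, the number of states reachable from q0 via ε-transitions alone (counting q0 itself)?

10

Let C(F) = |ε-closure(F.start)| within fragment F, and note whether F accepts ε. Symbol fragments have C = 1 and do not accept ε. Then:
  caad — |ε-closure| equals the left operand's closure size = 1 (its accept is not ε-reachable, so the closure stops there)
  a|d — new start ε-reaches every alternative's start; none of them accept ε, so the new accept is not reached: |ε-closure| = 1 + 1 + 1 = 3
  (a|d)* — the star's fresh start ε-reaches both the body's start and the fresh accept: |ε-closure| = 2 + 3 = 5
  caad|(a|d)* — new start ε-reaches every alternative's start; at least one alternative accepts ε, so the union's new accept is reached too: |ε-closure| = 1 + 1 + 5 + 1 = 8
  (caad|(a|d)*)* — new start has ε-edges to the inner start and to the new accept, so |ε-closure| = 2 + 8 = 10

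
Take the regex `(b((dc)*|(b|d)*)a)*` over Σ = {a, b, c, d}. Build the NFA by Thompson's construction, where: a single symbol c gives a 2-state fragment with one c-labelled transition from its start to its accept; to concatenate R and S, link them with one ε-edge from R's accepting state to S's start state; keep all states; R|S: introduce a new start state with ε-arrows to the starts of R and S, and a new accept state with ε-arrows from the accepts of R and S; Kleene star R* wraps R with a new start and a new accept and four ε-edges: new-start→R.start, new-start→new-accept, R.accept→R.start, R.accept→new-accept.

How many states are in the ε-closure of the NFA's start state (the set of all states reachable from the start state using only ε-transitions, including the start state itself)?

Work bottom-up. For each fragment F, track |ε-closure(F.start)| and whether F's accept lies in that closure (i.e. whether F accepts ε). A single-symbol fragment has closure size 1 and does not accept ε.
  dc — |ε-closure| equals the left operand's closure size = 1 (its accept is not ε-reachable, so the closure stops there)
  (dc)* — new start has ε-edges to the inner start and to the new accept, so |ε-closure| = 2 + 1 = 3
  b|d — |ε-closure| = 1 + 1 + 1 = 3 (the new accept is not ε-reachable since no branch accepts ε)
  (b|d)* — |ε-closure| = 1 (new start) + 3 (body) + 1 (new accept) = 5
  (dc)*|(b|d)* — new start ε-reaches every alternative's start; at least one alternative accepts ε, so the union's new accept is reached too: |ε-closure| = 1 + 3 + 5 + 1 = 10
  b((dc)*|(b|d)*)a — |ε-closure| equals the left operand's closure size = 1 (its accept is not ε-reachable, so the closure stops there)
  (b((dc)*|(b|d)*)a)* — |ε-closure| = 1 (new start) + 1 (body) + 1 (new accept) = 3

3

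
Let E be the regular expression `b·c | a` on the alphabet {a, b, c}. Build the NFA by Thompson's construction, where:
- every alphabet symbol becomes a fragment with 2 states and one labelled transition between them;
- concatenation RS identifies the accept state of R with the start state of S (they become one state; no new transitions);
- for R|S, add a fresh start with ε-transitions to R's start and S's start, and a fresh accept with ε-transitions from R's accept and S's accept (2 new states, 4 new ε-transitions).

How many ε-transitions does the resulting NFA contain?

4

Recursing over subexpressions:
Each of the 3 symbol leaves contributes 0 ε-transitions.
  b·c = 0 ε-transitions
  b·c | a = 4 ε-transitions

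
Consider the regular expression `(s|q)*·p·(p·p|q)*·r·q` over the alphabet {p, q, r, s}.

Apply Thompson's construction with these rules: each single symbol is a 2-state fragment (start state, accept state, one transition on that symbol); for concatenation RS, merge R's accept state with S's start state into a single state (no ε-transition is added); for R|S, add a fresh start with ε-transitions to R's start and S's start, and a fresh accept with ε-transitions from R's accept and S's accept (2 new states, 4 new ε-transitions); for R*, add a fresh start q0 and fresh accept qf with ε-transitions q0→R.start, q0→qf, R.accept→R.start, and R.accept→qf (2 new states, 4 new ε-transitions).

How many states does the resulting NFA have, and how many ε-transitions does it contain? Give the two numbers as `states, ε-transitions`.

19, 16

Recursing over subexpressions:
Each of the 8 symbol leaves contributes 2 states and 0 ε-transitions.
  s|q : 6 states, 4 ε-transitions
  (s|q)* : 8 states, 8 ε-transitions
  p·p : 3 states, 0 ε-transitions
  p·p|q : 7 states, 4 ε-transitions
  (p·p|q)* : 9 states, 8 ε-transitions
  (s|q)*·p·(p·p|q)*·r·q : 19 states, 16 ε-transitions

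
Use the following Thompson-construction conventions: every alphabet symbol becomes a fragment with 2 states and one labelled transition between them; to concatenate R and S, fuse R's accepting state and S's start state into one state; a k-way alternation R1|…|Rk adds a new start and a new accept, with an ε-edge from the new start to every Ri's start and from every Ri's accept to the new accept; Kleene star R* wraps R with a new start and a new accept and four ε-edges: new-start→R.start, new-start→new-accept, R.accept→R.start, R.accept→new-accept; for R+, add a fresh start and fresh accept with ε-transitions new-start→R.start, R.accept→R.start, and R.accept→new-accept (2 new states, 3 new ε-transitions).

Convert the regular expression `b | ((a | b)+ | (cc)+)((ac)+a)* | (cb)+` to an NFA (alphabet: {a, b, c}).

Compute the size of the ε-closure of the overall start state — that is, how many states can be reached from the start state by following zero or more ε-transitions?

Compute the ε-closure size of each fragment's start state recursively; a symbol fragment's start has no outgoing ε-edge, so its closure is just itself (size 1).
  a | b → new start ε-reaches every alternative's start; none of them accept ε, so the new accept is not reached: C = 1 + 1 + 1 = 3
  (a | b)+ → new start ε-reaches only the body's start; the new accept needs a symbol first: C = 1 + 3 = 4
  cc → same as the first factor's closure: C = 1
  (cc)+ → new start ε-reaches only the body's start; the new accept needs a symbol first: C = 1 + 1 = 2
  (a | b)+ | (cc)+ → C = 1 + 4 + 2 = 7 (the new accept is not ε-reachable since no branch accepts ε)
  ac → C equals the left operand's closure size = 1 (its accept is not ε-reachable, so the closure stops there)
  (ac)+ → C = 1 + 1 = 2 (the body doesn't accept ε, so the new accept is not reached)
  (ac)+a → same as the first factor's closure: C = 2
  ((ac)+a)* → new start has ε-edges to the inner start and to the new accept, so C = 2 + 2 = 4
  ((a | b)+ | (cc)+)((ac)+a)* → same as the first factor's closure: C = 7
  cb → C equals the left operand's closure size = 1 (its accept is not ε-reachable, so the closure stops there)
  (cb)+ → C = 1 + 1 = 2 (the body doesn't accept ε, so the new accept is not reached)
  b | ((a | b)+ | (cc)+)((ac)+a)* | (cb)+ → new start ε-reaches every alternative's start; none of them accept ε, so the new accept is not reached: C = 1 + 1 + 7 + 2 = 11

11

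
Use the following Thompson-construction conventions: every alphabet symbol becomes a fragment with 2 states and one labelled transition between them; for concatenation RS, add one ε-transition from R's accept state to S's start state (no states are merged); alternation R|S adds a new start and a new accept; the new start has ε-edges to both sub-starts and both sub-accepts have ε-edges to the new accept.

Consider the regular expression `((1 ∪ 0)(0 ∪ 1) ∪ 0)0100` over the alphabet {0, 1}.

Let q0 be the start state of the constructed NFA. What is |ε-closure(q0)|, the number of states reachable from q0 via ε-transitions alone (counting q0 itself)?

5

Compute the ε-closure size of each fragment's start state recursively; a symbol fragment's start has no outgoing ε-edge, so its closure is just itself (size 1).
  1 ∪ 0 — C = 1 + 1 + 1 = 3 (the new accept is not ε-reachable since no branch accepts ε)
  0 ∪ 1 — new start ε-reaches every alternative's start; none of them accept ε, so the new accept is not reached: C = 1 + 1 + 1 = 3
  (1 ∪ 0)(0 ∪ 1) — C equals the left operand's closure size = 3 (its accept is not ε-reachable, so the closure stops there)
  (1 ∪ 0)(0 ∪ 1) ∪ 0 — C = 1 + 3 + 1 = 5 (the new accept is not ε-reachable since no branch accepts ε)
  ((1 ∪ 0)(0 ∪ 1) ∪ 0)0100 — C equals the left operand's closure size = 5 (its accept is not ε-reachable, so the closure stops there)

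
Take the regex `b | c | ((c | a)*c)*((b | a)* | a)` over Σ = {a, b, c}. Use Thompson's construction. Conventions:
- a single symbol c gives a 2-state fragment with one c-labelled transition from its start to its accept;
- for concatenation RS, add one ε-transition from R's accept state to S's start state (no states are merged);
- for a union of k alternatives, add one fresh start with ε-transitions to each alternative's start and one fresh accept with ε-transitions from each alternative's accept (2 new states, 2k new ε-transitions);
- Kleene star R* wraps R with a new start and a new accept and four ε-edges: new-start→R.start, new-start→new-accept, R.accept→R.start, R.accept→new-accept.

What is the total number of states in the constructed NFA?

30

Per subexpression:
Each of the 8 symbol leaves contributes a 2-state fragment.
  c | a = 6 states
  (c | a)* = 8 states
  (c | a)*c = 10 states
  ((c | a)*c)* = 12 states
  b | a = 6 states
  (b | a)* = 8 states
  (b | a)* | a = 12 states
  ((c | a)*c)*((b | a)* | a) = 24 states
  b | c | ((c | a)*c)*((b | a)* | a) = 30 states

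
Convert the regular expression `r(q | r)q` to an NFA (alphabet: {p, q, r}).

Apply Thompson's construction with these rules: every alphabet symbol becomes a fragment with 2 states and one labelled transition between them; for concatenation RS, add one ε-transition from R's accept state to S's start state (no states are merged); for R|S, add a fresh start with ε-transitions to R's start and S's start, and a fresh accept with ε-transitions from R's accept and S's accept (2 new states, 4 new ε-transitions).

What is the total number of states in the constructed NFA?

10

Bottom-up over the parse tree:
Each of the 4 symbol leaves contributes a 2-state fragment.
  q | r — 6 states
  r(q | r)q — 10 states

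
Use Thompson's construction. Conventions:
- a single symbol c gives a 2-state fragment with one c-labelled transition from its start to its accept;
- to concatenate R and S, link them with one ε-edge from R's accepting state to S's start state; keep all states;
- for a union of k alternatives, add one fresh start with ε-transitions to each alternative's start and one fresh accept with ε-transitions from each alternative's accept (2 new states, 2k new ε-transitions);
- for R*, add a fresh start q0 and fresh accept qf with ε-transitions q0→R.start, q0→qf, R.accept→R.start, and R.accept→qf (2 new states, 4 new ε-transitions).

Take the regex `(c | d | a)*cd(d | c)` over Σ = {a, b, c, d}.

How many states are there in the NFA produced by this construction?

20

Per subexpression:
Each of the 7 symbol leaves contributes a 2-state fragment.
  c | d | a : 8 states
  (c | d | a)* : 10 states
  d | c : 6 states
  (c | d | a)*cd(d | c) : 20 states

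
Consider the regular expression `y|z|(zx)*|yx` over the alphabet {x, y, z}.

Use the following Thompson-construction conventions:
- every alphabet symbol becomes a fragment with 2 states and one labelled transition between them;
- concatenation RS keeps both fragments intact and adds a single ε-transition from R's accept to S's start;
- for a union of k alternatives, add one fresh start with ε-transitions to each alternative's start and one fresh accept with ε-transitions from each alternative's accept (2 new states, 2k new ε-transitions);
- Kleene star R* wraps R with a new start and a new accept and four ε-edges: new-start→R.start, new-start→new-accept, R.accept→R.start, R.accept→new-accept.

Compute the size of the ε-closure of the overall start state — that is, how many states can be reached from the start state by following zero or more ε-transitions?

8

Compute the ε-closure size of each fragment's start state recursively; a symbol fragment's start has no outgoing ε-edge, so its closure is just itself (size 1).
  zx → |ε-closure| equals the left operand's closure size = 1 (its accept is not ε-reachable, so the closure stops there)
  (zx)* → |ε-closure| = 1 (new start) + 1 (body) + 1 (new accept) = 3
  yx → same as the first factor's closure: |ε-closure| = 1
  y|z|(zx)*|yx → |ε-closure| = 1 (new start) + (1 + 1 + 3 + 1) + 1 (new accept, since some branch ε-reaches its own accept) = 8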